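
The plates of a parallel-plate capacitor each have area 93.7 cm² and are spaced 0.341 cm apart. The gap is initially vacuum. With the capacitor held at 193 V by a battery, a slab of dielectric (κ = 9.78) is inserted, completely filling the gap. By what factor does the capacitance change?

C = κε₀A/d scales with κ, so C₂/C₁ = κ = 9.78.

C₂/C₁ ≈ 9.78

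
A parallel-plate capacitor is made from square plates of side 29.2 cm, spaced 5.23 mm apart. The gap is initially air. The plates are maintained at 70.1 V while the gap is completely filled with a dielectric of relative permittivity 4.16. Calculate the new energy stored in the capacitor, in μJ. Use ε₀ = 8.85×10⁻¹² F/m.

1.47 μJ

A = (29.2 cm)² = 8.53×10⁻² m².
Initially C₁ = ε₀A/d = 8.85×10⁻¹² × 8.53×10⁻² / 5.23×10⁻³ = 1.44×10⁻¹⁰ F.
U₁ = 3.54×10⁻⁷ J.
Battery connected ⇒ V is held fixed. C₂ = 4.16 C₁ and U = ½CV², so U₂/U₁ = C₂/C₁ = 4.16.
U₂ = 4.16 × 3.54×10⁻⁷ = 1.47×10⁻⁶ J.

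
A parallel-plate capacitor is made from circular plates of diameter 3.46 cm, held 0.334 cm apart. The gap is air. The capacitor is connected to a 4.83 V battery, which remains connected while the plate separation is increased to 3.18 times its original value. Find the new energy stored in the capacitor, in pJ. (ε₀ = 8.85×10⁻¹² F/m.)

U ≈ 9.14 pJ

A = π(3.46/2 cm)² = 9.40×10⁻⁴ m².
Initially C₁ = ε₀A/d = 8.85×10⁻¹² × 9.40×10⁻⁴ / 3.34×10⁻³ = 2.49×10⁻¹² F.
U₁ = 2.91×10⁻¹¹ J.
Battery connected ⇒ V is held fixed. C₂ = 0.314 C₁ and U = ½CV², so U₂/U₁ = C₂/C₁ = 0.314.
U₂ = 0.314 × 2.91×10⁻¹¹ = 9.14×10⁻¹² J.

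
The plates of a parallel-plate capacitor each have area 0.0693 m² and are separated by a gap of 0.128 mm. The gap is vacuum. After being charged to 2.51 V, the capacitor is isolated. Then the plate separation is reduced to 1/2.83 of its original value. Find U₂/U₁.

U₂/U₁ ≈ 0.353

Isolated ⇒ Q is held fixed.
C₂ = 2.83 C₁ and U = Q²/(2C), so U₂/U₁ = C₁/C₂ = 0.353.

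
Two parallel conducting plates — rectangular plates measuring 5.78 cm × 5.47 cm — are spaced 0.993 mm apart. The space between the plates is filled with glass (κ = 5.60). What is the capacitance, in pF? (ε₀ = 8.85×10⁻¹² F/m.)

A = 5.78 × 5.47 cm² = 3.16×10⁻³ m².
C = κε₀A/d = 5.60 × 8.85×10⁻¹² × 3.16×10⁻³ / 9.93×10⁻⁴ = 1.58×10⁻¹⁰ F.

C ≈ 158 pF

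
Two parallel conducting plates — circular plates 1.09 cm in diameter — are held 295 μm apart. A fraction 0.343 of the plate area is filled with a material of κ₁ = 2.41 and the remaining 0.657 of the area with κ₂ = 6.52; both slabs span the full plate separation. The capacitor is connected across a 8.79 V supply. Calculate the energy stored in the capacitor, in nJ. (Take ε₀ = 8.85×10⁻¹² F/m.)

0.553 nJ

A = π(1.09/2 cm)² = 9.33×10⁻⁵ m².
Side-by-side slabs ⇒ two capacitors in parallel, each spanning the full gap.
C₁ = κ₁ε₀A₁/d = 2.41 × 8.85×10⁻¹² × 3.20×10⁻⁵ / 2.95×10⁻⁴ = 2.31×10⁻¹² F.
C₂ = κ₂ε₀A₂/d = 6.52 × 8.85×10⁻¹² × 6.13×10⁻⁵ / 2.95×10⁻⁴ = 1.20×10⁻¹¹ F.
C = C₁ + C₂ = 1.43×10⁻¹¹ F.
U = ½CV² = ½ × 1.43×10⁻¹¹ × (8.79)² = 5.53×10⁻¹⁰ J.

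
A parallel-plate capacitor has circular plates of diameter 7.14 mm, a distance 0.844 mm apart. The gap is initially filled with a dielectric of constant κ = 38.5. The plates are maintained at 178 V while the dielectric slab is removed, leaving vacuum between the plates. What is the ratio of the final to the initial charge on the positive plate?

Battery connected ⇒ V is held fixed.
C₂ = 0.0260 C₁ and Q = CV, so Q₂/Q₁ = C₂/C₁ = 0.0260.

Q₂/Q₁ ≈ 0.0260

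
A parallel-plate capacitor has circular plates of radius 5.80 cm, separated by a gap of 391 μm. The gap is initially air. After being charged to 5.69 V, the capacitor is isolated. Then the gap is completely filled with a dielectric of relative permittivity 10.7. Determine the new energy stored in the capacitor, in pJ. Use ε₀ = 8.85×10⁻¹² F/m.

A = π(5.80 cm)² = 1.06×10⁻² m².
Initially C₁ = ε₀A/d = 8.85×10⁻¹² × 1.06×10⁻² / 3.91×10⁻⁴ = 2.39×10⁻¹⁰ F.
U₁ = 3.87×10⁻⁹ J.
Isolated ⇒ Q is held fixed. C₂ = 10.7 C₁ and U = Q²/(2C), so U₂/U₁ = C₁/C₂ = 0.0935.
U₂ = 0.0935 × 3.87×10⁻⁹ = 3.62×10⁻¹⁰ J.

362 pJ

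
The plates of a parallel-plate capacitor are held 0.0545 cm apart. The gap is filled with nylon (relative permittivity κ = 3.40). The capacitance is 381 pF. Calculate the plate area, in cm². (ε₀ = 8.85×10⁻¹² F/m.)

69.0 cm²

A = Cd/(κε₀) = 3.81×10⁻¹⁰ × 5.45×10⁻⁴ / (3.40 × 8.85×10⁻¹²) = 6.90×10⁻³ m².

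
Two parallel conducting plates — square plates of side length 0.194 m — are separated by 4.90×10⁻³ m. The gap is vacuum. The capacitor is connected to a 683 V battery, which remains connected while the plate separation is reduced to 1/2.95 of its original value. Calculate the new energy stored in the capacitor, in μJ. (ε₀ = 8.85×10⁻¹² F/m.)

A = (0.194 m)² = 3.76×10⁻² m².
Initially C₁ = ε₀A/d = 8.85×10⁻¹² × 3.76×10⁻² / 4.90×10⁻³ = 6.80×10⁻¹¹ F.
U₁ = 1.59×10⁻⁵ J.
Battery connected ⇒ V is held fixed. C₂ = 2.95 C₁ and U = ½CV², so U₂/U₁ = C₂/C₁ = 2.95.
U₂ = 2.95 × 1.59×10⁻⁵ = 4.68×10⁻⁵ J.

U ≈ 46.8 μJ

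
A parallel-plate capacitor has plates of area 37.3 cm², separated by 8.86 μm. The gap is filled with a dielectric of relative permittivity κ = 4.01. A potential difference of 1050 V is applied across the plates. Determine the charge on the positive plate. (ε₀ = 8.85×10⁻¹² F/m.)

A = 37.3 cm² = 3.73×10⁻³ m².
C = κε₀A/d = 4.01 × 8.85×10⁻¹² × 3.73×10⁻³ / 8.86×10⁻⁶ = 1.49×10⁻⁸ F.
Q = CV = 1.49×10⁻⁸ × 1050 = 1.57×10⁻⁵ C.

Q ≈ 15.7 μC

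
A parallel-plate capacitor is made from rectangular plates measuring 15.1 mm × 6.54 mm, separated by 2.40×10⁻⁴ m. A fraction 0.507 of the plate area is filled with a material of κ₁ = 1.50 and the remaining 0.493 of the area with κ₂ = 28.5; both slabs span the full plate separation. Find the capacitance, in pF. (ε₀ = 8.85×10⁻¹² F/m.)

A = 15.1 × 6.54 mm² = 9.88×10⁻⁵ m².
Side-by-side slabs ⇒ two capacitors in parallel, each spanning the full gap.
C₁ = κ₁ε₀A₁/d = 1.50 × 8.85×10⁻¹² × 5.01×10⁻⁵ / 2.40×10⁻⁴ = 2.77×10⁻¹² F.
C₂ = κ₂ε₀A₂/d = 28.5 × 8.85×10⁻¹² × 4.87×10⁻⁵ / 2.40×10⁻⁴ = 5.12×10⁻¹¹ F.
C = C₁ + C₂ = 5.39×10⁻¹¹ F.

53.9 pF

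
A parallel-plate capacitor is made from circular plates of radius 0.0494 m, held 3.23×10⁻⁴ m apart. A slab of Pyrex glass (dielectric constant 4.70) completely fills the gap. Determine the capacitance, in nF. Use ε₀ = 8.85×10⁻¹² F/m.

C ≈ 0.987 nF

A = π(0.0494 m)² = 7.67×10⁻³ m².
C = κε₀A/d = 4.70 × 8.85×10⁻¹² × 7.67×10⁻³ / 3.23×10⁻⁴ = 9.87×10⁻¹⁰ F.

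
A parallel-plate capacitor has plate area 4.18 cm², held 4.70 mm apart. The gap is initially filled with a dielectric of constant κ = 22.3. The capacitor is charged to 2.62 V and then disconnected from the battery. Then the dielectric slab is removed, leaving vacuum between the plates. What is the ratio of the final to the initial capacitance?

C₂/C₁ ≈ 0.0448

C = κε₀A/d scales with κ, so C₂/C₁ = 1/κ = 1/22.3 = 0.0448.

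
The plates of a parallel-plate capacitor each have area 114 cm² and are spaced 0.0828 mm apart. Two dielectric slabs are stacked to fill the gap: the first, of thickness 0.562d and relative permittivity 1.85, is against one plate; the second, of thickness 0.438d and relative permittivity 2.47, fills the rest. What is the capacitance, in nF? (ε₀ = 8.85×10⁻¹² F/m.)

C ≈ 2.53 nF

A = 114 cm² = 1.14×10⁻² m².
Stacked slabs ⇒ two capacitors in series, each with the full plate area.
C₁ = κ₁ε₀A/d₁ = 1.85 × 8.85×10⁻¹² × 1.14×10⁻² / 4.65×10⁻⁵ = 4.01×10⁻⁹ F.
C₂ = κ₂ε₀A/d₂ = 2.47 × 8.85×10⁻¹² × 1.14×10⁻² / 3.63×10⁻⁵ = 6.87×10⁻⁹ F.
C = (1/C₁ + 1/C₂)⁻¹ = 2.53×10⁻⁹ F.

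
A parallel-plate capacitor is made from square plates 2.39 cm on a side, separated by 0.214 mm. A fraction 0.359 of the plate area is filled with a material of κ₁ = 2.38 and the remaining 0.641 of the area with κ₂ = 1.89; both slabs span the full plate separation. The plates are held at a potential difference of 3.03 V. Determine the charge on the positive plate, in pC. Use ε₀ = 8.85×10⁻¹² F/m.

A = (2.39 cm)² = 5.71×10⁻⁴ m².
Side-by-side slabs ⇒ two capacitors in parallel, each spanning the full gap.
C₁ = κ₁ε₀A₁/d = 2.38 × 8.85×10⁻¹² × 2.05×10⁻⁴ / 2.14×10⁻⁴ = 2.02×10⁻¹¹ F.
C₂ = κ₂ε₀A₂/d = 1.89 × 8.85×10⁻¹² × 3.66×10⁻⁴ / 2.14×10⁻⁴ = 2.86×10⁻¹¹ F.
C = C₁ + C₂ = 4.88×10⁻¹¹ F.
Q = CV = 4.88×10⁻¹¹ × 3.03 = 1.48×10⁻¹⁰ C.

Q ≈ 148 pC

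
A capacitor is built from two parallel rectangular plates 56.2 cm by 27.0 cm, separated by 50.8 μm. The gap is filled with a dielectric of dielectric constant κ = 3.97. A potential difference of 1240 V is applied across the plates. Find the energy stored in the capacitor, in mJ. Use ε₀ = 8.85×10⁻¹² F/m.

A = 56.2 × 27.0 cm² = 0.152 m².
C = κε₀A/d = 3.97 × 8.85×10⁻¹² × 0.152 / 5.08×10⁻⁵ = 1.05×10⁻⁷ F.
U = ½CV² = ½ × 1.05×10⁻⁷ × (1240)² = 8.07×10⁻² J.

U ≈ 80.7 mJ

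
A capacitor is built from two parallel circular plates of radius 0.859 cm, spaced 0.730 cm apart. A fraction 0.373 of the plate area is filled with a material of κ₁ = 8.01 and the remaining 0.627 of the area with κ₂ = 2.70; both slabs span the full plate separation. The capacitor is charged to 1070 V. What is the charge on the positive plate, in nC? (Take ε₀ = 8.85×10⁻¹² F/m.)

1.41 nC

A = π(0.859 cm)² = 2.32×10⁻⁴ m².
Side-by-side slabs ⇒ two capacitors in parallel, each spanning the full gap.
C₁ = κ₁ε₀A₁/d = 8.01 × 8.85×10⁻¹² × 8.65×10⁻⁵ / 7.30×10⁻³ = 8.40×10⁻¹³ F.
C₂ = κ₂ε₀A₂/d = 2.70 × 8.85×10⁻¹² × 1.45×10⁻⁴ / 7.30×10⁻³ = 4.76×10⁻¹³ F.
C = C₁ + C₂ = 1.32×10⁻¹² F.
Q = CV = 1.32×10⁻¹² × 1070 = 1.41×10⁻⁹ C.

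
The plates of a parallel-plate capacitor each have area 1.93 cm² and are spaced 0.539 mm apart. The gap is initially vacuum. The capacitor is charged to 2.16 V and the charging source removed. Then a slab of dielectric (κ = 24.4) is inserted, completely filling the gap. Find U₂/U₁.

0.0410

Isolated ⇒ Q is held fixed.
C₂ = 24.4 C₁ and U = Q²/(2C), so U₂/U₁ = C₁/C₂ = 0.0410.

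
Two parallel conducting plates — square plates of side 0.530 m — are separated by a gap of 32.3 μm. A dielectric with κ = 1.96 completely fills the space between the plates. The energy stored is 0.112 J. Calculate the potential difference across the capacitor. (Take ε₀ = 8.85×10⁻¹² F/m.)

V ≈ 1.22 kV

A = (0.530 m)² = 0.281 m².
C = κε₀A/d = 1.96 × 8.85×10⁻¹² × 0.281 / 3.23×10⁻⁵ = 1.51×10⁻⁷ F.
V = √(2U/C) = √(2 × 0.112 / 1.51×10⁻⁷) = 1.22×10³ V.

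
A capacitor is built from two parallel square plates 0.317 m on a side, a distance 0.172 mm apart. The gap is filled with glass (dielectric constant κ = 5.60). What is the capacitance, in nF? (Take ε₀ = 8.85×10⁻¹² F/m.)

A = (0.317 m)² = 0.100 m².
C = κε₀A/d = 5.60 × 8.85×10⁻¹² × 0.100 / 1.72×10⁻⁴ = 2.90×10⁻⁸ F.

29.0 nF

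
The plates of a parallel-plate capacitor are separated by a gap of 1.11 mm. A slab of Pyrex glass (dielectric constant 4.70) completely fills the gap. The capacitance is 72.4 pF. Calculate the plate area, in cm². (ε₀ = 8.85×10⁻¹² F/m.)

19.3 cm²

A = Cd/(κε₀) = 7.24×10⁻¹¹ × 1.11×10⁻³ / (4.70 × 8.85×10⁻¹²) = 1.93×10⁻³ m².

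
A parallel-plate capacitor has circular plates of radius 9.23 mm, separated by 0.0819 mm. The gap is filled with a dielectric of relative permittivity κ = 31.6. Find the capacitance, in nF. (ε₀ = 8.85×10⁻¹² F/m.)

0.914 nF

A = π(9.23 mm)² = 2.68×10⁻⁴ m².
C = κε₀A/d = 31.6 × 8.85×10⁻¹² × 2.68×10⁻⁴ / 8.19×10⁻⁵ = 9.14×10⁻¹⁰ F.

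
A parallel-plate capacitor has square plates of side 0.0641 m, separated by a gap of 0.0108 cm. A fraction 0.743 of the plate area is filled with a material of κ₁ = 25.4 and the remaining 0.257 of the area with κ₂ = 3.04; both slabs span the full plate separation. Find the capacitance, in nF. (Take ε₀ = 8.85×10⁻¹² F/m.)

C ≈ 6.62 nF

A = (0.0641 m)² = 4.11×10⁻³ m².
Side-by-side slabs ⇒ two capacitors in parallel, each spanning the full gap.
C₁ = κ₁ε₀A₁/d = 25.4 × 8.85×10⁻¹² × 3.05×10⁻³ / 1.08×10⁻⁴ = 6.35×10⁻⁹ F.
C₂ = κ₂ε₀A₂/d = 3.04 × 8.85×10⁻¹² × 1.06×10⁻³ / 1.08×10⁻⁴ = 2.63×10⁻¹⁰ F.
C = C₁ + C₂ = 6.62×10⁻⁹ F.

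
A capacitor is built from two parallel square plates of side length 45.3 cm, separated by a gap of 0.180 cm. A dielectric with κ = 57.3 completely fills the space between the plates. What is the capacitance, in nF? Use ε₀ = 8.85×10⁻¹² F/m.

C ≈ 57.8 nF

A = (45.3 cm)² = 0.205 m².
C = κε₀A/d = 57.3 × 8.85×10⁻¹² × 0.205 / 1.80×10⁻³ = 5.78×10⁻⁸ F.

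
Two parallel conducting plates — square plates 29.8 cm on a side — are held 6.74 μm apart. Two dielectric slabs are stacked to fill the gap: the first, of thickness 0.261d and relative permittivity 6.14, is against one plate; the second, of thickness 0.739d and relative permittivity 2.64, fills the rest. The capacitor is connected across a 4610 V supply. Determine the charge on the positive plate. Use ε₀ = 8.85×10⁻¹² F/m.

A = (29.8 cm)² = 8.88×10⁻² m².
Stacked slabs ⇒ two capacitors in series, each with the full plate area.
C₁ = κ₁ε₀A/d₁ = 6.14 × 8.85×10⁻¹² × 8.88×10⁻² / 1.76×10⁻⁶ = 2.74×10⁻⁶ F.
C₂ = κ₂ε₀A/d₂ = 2.64 × 8.85×10⁻¹² × 8.88×10⁻² / 4.98×10⁻⁶ = 4.17×10⁻⁷ F.
C = (1/C₁ + 1/C₂)⁻¹ = 3.62×10⁻⁷ F.
Q = CV = 3.62×10⁻⁷ × 4610 = 1.67×10⁻³ C.

Q ≈ 1.67 mC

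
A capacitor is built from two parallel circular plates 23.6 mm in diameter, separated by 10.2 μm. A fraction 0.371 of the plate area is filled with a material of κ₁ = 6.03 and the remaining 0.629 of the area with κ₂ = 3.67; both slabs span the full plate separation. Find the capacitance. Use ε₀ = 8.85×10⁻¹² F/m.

C ≈ 1.73 nF

A = π(23.6/2 mm)² = 4.37×10⁻⁴ m².
Side-by-side slabs ⇒ two capacitors in parallel, each spanning the full gap.
C₁ = κ₁ε₀A₁/d = 6.03 × 8.85×10⁻¹² × 1.62×10⁻⁴ / 1.02×10⁻⁵ = 8.49×10⁻¹⁰ F.
C₂ = κ₂ε₀A₂/d = 3.67 × 8.85×10⁻¹² × 2.75×10⁻⁴ / 1.02×10⁻⁵ = 8.76×10⁻¹⁰ F.
C = C₁ + C₂ = 1.73×10⁻⁹ F.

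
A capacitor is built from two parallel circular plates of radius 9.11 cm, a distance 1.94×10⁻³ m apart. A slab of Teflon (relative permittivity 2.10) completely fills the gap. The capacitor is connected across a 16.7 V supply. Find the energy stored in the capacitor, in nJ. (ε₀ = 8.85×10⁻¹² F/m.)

A = π(9.11 cm)² = 2.61×10⁻² m².
C = κε₀A/d = 2.10 × 8.85×10⁻¹² × 2.61×10⁻² / 1.94×10⁻³ = 2.50×10⁻¹⁰ F.
U = ½CV² = ½ × 2.50×10⁻¹⁰ × (16.7)² = 3.48×10⁻⁸ J.

34.8 nJ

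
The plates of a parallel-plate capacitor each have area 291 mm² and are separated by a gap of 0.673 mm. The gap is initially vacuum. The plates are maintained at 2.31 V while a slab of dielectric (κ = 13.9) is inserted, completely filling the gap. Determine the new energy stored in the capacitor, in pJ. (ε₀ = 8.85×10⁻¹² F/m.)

142 pJ

A = 291 mm² = 2.91×10⁻⁴ m².
Initially C₁ = ε₀A/d = 8.85×10⁻¹² × 2.91×10⁻⁴ / 6.73×10⁻⁴ = 3.83×10⁻¹² F.
U₁ = 1.02×10⁻¹¹ J.
Battery connected ⇒ V is held fixed. C₂ = 13.9 C₁ and U = ½CV², so U₂/U₁ = C₂/C₁ = 13.9.
U₂ = 13.9 × 1.02×10⁻¹¹ = 1.42×10⁻¹⁰ J.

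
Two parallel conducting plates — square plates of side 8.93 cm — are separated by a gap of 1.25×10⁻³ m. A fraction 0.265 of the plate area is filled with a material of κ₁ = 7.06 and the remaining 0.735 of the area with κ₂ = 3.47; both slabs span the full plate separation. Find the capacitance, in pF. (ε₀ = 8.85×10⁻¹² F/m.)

250 pF

A = (8.93 cm)² = 7.97×10⁻³ m².
Side-by-side slabs ⇒ two capacitors in parallel, each spanning the full gap.
C₁ = κ₁ε₀A₁/d = 7.06 × 8.85×10⁻¹² × 2.11×10⁻³ / 1.25×10⁻³ = 1.06×10⁻¹⁰ F.
C₂ = κ₂ε₀A₂/d = 3.47 × 8.85×10⁻¹² × 5.86×10⁻³ / 1.25×10⁻³ = 1.44×10⁻¹⁰ F.
C = C₁ + C₂ = 2.50×10⁻¹⁰ F.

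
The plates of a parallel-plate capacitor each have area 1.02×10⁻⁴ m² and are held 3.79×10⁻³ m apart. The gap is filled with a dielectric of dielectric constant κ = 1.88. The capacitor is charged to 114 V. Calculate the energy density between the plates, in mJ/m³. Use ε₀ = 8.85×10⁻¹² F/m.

E = V/d = 114 / 3.79×10⁻³ = 3.01×10⁴ V/m.
u = ½κε₀E² = ½ × 1.88 × 8.85×10⁻¹² × (3.01×10⁴)² = 7.53×10⁻³ J/m³.

7.53 mJ/m³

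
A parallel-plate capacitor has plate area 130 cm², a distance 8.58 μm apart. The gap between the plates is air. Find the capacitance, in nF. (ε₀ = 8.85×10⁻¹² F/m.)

C ≈ 13.4 nF

A = 130 cm² = 1.30×10⁻² m².
C = ε₀A/d = 8.85×10⁻¹² × 1.30×10⁻² / 8.58×10⁻⁶ = 1.34×10⁻⁸ F.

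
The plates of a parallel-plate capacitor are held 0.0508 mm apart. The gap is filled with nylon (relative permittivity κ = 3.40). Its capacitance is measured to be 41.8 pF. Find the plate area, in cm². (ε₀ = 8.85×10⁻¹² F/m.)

A = Cd/(κε₀) = 4.18×10⁻¹¹ × 5.08×10⁻⁵ / (3.40 × 8.85×10⁻¹²) = 7.06×10⁻⁵ m².

A ≈ 0.706 cm²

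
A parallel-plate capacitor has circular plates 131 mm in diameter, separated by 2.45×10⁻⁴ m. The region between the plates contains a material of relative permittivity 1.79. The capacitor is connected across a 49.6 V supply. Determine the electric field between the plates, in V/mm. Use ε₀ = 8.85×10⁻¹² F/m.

E ≈ 202 V/mm

E = V/d = 49.6 / 2.45×10⁻⁴ = 2.02×10⁵ V/m.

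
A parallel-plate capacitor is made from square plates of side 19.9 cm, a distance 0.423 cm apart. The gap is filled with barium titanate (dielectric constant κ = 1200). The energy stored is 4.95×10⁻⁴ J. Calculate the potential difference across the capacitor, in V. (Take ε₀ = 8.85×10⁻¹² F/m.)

99.8 V

A = (19.9 cm)² = 3.96×10⁻² m².
C = κε₀A/d = 1200 × 8.85×10⁻¹² × 3.96×10⁻² / 4.23×10⁻³ = 9.94×10⁻⁸ F.
V = √(2U/C) = √(2 × 4.95×10⁻⁴ / 9.94×10⁻⁸) = 99.8 V.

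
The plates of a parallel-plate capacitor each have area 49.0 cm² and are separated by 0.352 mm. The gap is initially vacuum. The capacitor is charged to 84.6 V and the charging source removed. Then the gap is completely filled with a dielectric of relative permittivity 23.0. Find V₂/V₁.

0.0435

Isolated ⇒ Q is held fixed.
C₂ = 23.0 C₁ and V = Q/C, so V₂/V₁ = C₁/C₂ = 0.0435.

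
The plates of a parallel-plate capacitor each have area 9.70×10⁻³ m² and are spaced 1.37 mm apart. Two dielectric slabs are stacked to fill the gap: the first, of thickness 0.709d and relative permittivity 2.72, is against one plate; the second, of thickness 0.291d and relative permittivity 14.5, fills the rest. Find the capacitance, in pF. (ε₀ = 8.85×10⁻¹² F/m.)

223 pF

Stacked slabs ⇒ two capacitors in series, each with the full plate area.
C₁ = κ₁ε₀A/d₁ = 2.72 × 8.85×10⁻¹² × 9.70×10⁻³ / 9.71×10⁻⁴ = 2.40×10⁻¹⁰ F.
C₂ = κ₂ε₀A/d₂ = 14.5 × 8.85×10⁻¹² × 9.70×10⁻³ / 3.99×10⁻⁴ = 3.12×10⁻⁹ F.
C = (1/C₁ + 1/C₂)⁻¹ = 2.23×10⁻¹⁰ F.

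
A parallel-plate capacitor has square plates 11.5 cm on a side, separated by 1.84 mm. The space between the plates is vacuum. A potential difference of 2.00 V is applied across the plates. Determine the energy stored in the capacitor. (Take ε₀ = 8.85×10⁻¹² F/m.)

U ≈ 127 pJ

A = (11.5 cm)² = 1.32×10⁻² m².
C = ε₀A/d = 8.85×10⁻¹² × 1.32×10⁻² / 1.84×10⁻³ = 6.36×10⁻¹¹ F.
U = ½CV² = ½ × 6.36×10⁻¹¹ × (2.00)² = 1.27×10⁻¹⁰ J.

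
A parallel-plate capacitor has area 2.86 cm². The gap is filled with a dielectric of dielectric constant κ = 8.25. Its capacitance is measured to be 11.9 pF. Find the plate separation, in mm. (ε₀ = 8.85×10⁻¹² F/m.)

d ≈ 1.75 mm

A = 2.86 cm² = 2.86×10⁻⁴ m².
d = κε₀A/C = 8.25 × 8.85×10⁻¹² × 2.86×10⁻⁴ / 1.19×10⁻¹¹ = 1.75×10⁻³ m.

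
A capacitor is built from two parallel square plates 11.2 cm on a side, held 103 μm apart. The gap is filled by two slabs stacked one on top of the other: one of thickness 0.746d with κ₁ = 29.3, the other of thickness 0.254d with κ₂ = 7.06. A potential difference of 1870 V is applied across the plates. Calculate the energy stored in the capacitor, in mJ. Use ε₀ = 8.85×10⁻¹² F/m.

A = (11.2 cm)² = 1.25×10⁻² m².
Stacked slabs ⇒ two capacitors in series, each with the full plate area.
C₁ = κ₁ε₀A/d₁ = 29.3 × 8.85×10⁻¹² × 1.25×10⁻² / 7.68×10⁻⁵ = 4.23×10⁻⁸ F.
C₂ = κ₂ε₀A/d₂ = 7.06 × 8.85×10⁻¹² × 1.25×10⁻² / 2.62×10⁻⁵ = 3.00×10⁻⁸ F.
C = (1/C₁ + 1/C₂)⁻¹ = 1.75×10⁻⁸ F.
U = ½CV² = ½ × 1.75×10⁻⁸ × (1870)² = 3.07×10⁻² J.

U ≈ 30.7 mJ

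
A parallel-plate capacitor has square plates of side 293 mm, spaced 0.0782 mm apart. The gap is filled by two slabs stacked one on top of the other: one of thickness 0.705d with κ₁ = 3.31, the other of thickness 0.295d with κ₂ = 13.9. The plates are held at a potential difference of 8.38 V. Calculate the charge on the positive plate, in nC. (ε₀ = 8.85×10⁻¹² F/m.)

Q ≈ 348 nC

A = (293 mm)² = 8.58×10⁻² m².
Stacked slabs ⇒ two capacitors in series, each with the full plate area.
C₁ = κ₁ε₀A/d₁ = 3.31 × 8.85×10⁻¹² × 8.58×10⁻² / 5.51×10⁻⁵ = 4.56×10⁻⁸ F.
C₂ = κ₂ε₀A/d₂ = 13.9 × 8.85×10⁻¹² × 8.58×10⁻² / 2.31×10⁻⁵ = 4.58×10⁻⁷ F.
C = (1/C₁ + 1/C₂)⁻¹ = 4.15×10⁻⁸ F.
Q = CV = 4.15×10⁻⁸ × 8.38 = 3.48×10⁻⁷ C.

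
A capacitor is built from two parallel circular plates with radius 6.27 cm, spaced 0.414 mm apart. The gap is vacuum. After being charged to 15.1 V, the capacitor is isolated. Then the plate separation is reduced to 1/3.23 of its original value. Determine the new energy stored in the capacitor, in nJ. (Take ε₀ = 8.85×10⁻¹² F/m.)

A = π(6.27 cm)² = 1.24×10⁻² m².
Initially C₁ = ε₀A/d = 8.85×10⁻¹² × 1.24×10⁻² / 4.14×10⁻⁴ = 2.64×10⁻¹⁰ F.
U₁ = 3.01×10⁻⁸ J.
Isolated ⇒ Q is held fixed. C₂ = 3.23 C₁ and U = Q²/(2C), so U₂/U₁ = C₁/C₂ = 0.310.
U₂ = 0.310 × 3.01×10⁻⁸ = 9.32×10⁻⁹ J.

U ≈ 9.32 nJ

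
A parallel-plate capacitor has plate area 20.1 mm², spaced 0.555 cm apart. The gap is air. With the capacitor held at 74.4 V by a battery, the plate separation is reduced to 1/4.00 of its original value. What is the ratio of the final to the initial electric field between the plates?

E₂/E₁ ≈ 4.00

Battery connected ⇒ V is held fixed.
E = V/d, so E₂/E₁ = d₁/d₂ = 4.00.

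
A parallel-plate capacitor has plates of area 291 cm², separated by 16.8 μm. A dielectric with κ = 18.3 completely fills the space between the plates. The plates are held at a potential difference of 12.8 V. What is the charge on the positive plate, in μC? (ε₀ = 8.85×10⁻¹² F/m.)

3.59 μC

A = 291 cm² = 2.91×10⁻² m².
C = κε₀A/d = 18.3 × 8.85×10⁻¹² × 2.91×10⁻² / 1.68×10⁻⁵ = 2.81×10⁻⁷ F.
Q = CV = 2.81×10⁻⁷ × 12.8 = 3.59×10⁻⁶ C.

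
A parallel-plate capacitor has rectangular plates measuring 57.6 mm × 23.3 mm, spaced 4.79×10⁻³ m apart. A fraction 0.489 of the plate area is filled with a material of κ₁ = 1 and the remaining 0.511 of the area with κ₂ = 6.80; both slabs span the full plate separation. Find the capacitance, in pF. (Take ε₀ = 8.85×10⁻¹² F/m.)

C ≈ 9.83 pF

A = 57.6 × 23.3 mm² = 1.34×10⁻³ m².
Side-by-side slabs ⇒ two capacitors in parallel, each spanning the full gap.
C₁ = κ₁ε₀A₁/d = 1.00 × 8.85×10⁻¹² × 6.56×10⁻⁴ / 4.79×10⁻³ = 1.21×10⁻¹² F.
C₂ = κ₂ε₀A₂/d = 6.80 × 8.85×10⁻¹² × 6.86×10⁻⁴ / 4.79×10⁻³ = 8.62×10⁻¹² F.
C = C₁ + C₂ = 9.83×10⁻¹² F.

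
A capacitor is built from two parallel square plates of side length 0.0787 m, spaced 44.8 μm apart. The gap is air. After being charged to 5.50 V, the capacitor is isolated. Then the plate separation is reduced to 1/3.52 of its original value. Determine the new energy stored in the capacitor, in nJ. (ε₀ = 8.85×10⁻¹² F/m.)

U ≈ 5.26 nJ

A = (0.0787 m)² = 6.19×10⁻³ m².
Initially C₁ = ε₀A/d = 8.85×10⁻¹² × 6.19×10⁻³ / 4.48×10⁻⁵ = 1.22×10⁻⁹ F.
U₁ = 1.85×10⁻⁸ J.
Isolated ⇒ Q is held fixed. C₂ = 3.52 C₁ and U = Q²/(2C), so U₂/U₁ = C₁/C₂ = 0.284.
U₂ = 0.284 × 1.85×10⁻⁸ = 5.26×10⁻⁹ J.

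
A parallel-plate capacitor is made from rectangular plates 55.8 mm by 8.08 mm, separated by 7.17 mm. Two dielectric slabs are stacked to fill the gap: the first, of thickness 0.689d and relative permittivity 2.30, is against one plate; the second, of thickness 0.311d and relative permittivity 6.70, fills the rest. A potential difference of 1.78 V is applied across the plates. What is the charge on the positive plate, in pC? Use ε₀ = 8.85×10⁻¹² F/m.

2.86 pC

A = 55.8 × 8.08 mm² = 4.51×10⁻⁴ m².
Stacked slabs ⇒ two capacitors in series, each with the full plate area.
C₁ = κ₁ε₀A/d₁ = 2.30 × 8.85×10⁻¹² × 4.51×10⁻⁴ / 4.94×10⁻³ = 1.86×10⁻¹² F.
C₂ = κ₂ε₀A/d₂ = 6.70 × 8.85×10⁻¹² × 4.51×10⁻⁴ / 2.23×10⁻³ = 1.20×10⁻¹¹ F.
C = (1/C₁ + 1/C₂)⁻¹ = 1.61×10⁻¹² F.
Q = CV = 1.61×10⁻¹² × 1.78 = 2.86×10⁻¹² C.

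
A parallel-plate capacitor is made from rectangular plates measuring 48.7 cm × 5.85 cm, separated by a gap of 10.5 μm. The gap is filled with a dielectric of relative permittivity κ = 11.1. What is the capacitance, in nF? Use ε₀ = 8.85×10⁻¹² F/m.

A = 48.7 × 5.85 cm² = 2.85×10⁻² m².
C = κε₀A/d = 11.1 × 8.85×10⁻¹² × 2.85×10⁻² / 1.05×10⁻⁵ = 2.67×10⁻⁷ F.

267 nF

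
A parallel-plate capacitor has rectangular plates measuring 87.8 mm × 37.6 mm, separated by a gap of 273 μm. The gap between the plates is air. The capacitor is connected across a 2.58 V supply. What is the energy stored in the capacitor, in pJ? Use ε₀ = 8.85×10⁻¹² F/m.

A = 87.8 × 37.6 mm² = 3.30×10⁻³ m².
C = ε₀A/d = 8.85×10⁻¹² × 3.30×10⁻³ / 2.73×10⁻⁴ = 1.07×10⁻¹⁰ F.
U = ½CV² = ½ × 1.07×10⁻¹⁰ × (2.58)² = 3.56×10⁻¹⁰ J.

U ≈ 356 pJ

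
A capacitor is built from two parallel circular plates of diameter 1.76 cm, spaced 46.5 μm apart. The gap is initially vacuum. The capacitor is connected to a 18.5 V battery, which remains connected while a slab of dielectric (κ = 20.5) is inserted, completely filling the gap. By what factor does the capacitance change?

C = κε₀A/d scales with κ, so C₂/C₁ = κ = 20.5.

C₂/C₁ ≈ 20.5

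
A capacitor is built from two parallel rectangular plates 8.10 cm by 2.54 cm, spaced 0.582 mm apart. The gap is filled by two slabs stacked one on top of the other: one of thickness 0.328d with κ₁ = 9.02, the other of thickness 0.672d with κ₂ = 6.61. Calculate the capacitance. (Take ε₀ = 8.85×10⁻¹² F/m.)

A = 8.10 × 2.54 cm² = 2.06×10⁻³ m².
Stacked slabs ⇒ two capacitors in series, each with the full plate area.
C₁ = κ₁ε₀A/d₁ = 9.02 × 8.85×10⁻¹² × 2.06×10⁻³ / 1.91×10⁻⁴ = 8.60×10⁻¹⁰ F.
C₂ = κ₂ε₀A/d₂ = 6.61 × 8.85×10⁻¹² × 2.06×10⁻³ / 3.91×10⁻⁴ = 3.08×10⁻¹⁰ F.
C = (1/C₁ + 1/C₂)⁻¹ = 2.27×10⁻¹⁰ F.

C ≈ 227 pF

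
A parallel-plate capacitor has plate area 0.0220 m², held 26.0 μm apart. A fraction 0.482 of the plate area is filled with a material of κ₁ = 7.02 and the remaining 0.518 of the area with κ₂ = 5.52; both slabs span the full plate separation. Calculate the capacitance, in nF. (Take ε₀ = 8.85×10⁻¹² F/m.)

C ≈ 46.8 nF

Side-by-side slabs ⇒ two capacitors in parallel, each spanning the full gap.
C₁ = κ₁ε₀A₁/d = 7.02 × 8.85×10⁻¹² × 1.06×10⁻² / 2.60×10⁻⁵ = 2.53×10⁻⁸ F.
C₂ = κ₂ε₀A₂/d = 5.52 × 8.85×10⁻¹² × 1.14×10⁻² / 2.60×10⁻⁵ = 2.14×10⁻⁸ F.
C = C₁ + C₂ = 4.68×10⁻⁸ F.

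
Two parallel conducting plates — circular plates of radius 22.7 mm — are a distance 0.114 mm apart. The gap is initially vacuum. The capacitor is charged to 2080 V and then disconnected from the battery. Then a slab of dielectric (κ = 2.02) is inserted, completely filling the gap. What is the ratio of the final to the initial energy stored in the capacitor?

Isolated ⇒ Q is held fixed.
C₂ = 2.02 C₁ and U = Q²/(2C), so U₂/U₁ = C₁/C₂ = 0.495.

U₂/U₁ ≈ 0.495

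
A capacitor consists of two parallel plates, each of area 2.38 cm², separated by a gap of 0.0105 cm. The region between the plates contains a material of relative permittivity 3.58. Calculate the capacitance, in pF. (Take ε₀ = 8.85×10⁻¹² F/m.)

C ≈ 71.8 pF

A = 2.38 cm² = 2.38×10⁻⁴ m².
C = κε₀A/d = 3.58 × 8.85×10⁻¹² × 2.38×10⁻⁴ / 1.05×10⁻⁴ = 7.18×10⁻¹¹ F.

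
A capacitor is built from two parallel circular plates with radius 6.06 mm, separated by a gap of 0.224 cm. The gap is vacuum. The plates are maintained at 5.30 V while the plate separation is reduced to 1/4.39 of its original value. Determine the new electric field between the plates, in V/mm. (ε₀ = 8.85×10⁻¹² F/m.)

10.4 V/mm

A = π(6.06 mm)² = 1.15×10⁻⁴ m².
Initially C₁ = ε₀A/d = 8.85×10⁻¹² × 1.15×10⁻⁴ / 2.24×10⁻³ = 4.56×10⁻¹³ F.
E₁ = 2.37×10³ V/m.
Battery connected ⇒ V is held fixed. E = V/d, so E₂/E₁ = d₁/d₂ = 4.39.
E₂ = 4.39 × 2.37×10³ = 1.04×10⁴ V/m.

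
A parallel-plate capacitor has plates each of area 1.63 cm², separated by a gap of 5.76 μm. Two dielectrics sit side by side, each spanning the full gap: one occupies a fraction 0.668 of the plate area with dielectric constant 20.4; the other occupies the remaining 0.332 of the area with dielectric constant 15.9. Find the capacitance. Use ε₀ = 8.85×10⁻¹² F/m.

A = 1.63 cm² = 1.63×10⁻⁴ m².
Side-by-side slabs ⇒ two capacitors in parallel, each spanning the full gap.
C₁ = κ₁ε₀A₁/d = 20.4 × 8.85×10⁻¹² × 1.09×10⁻⁴ / 5.76×10⁻⁶ = 3.41×10⁻⁹ F.
C₂ = κ₂ε₀A₂/d = 15.9 × 8.85×10⁻¹² × 5.41×10⁻⁵ / 5.76×10⁻⁶ = 1.32×10⁻⁹ F.
C = C₁ + C₂ = 4.73×10⁻⁹ F.

C ≈ 4.73 nF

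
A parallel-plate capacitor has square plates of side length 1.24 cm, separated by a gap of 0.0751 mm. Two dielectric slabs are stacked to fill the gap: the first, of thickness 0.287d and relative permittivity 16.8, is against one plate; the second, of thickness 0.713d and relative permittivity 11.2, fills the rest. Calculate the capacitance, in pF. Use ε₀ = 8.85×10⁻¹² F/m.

224 pF

A = (1.24 cm)² = 1.54×10⁻⁴ m².
Stacked slabs ⇒ two capacitors in series, each with the full plate area.
C₁ = κ₁ε₀A/d₁ = 16.8 × 8.85×10⁻¹² × 1.54×10⁻⁴ / 2.16×10⁻⁵ = 1.06×10⁻⁹ F.
C₂ = κ₂ε₀A/d₂ = 11.2 × 8.85×10⁻¹² × 1.54×10⁻⁴ / 5.35×10⁻⁵ = 2.85×10⁻¹⁰ F.
C = (1/C₁ + 1/C₂)⁻¹ = 2.24×10⁻¹⁰ F.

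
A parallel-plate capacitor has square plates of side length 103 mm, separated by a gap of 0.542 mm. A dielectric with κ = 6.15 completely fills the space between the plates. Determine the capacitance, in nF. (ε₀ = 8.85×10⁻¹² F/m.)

C ≈ 1.07 nF

A = (103 mm)² = 1.06×10⁻² m².
C = κε₀A/d = 6.15 × 8.85×10⁻¹² × 1.06×10⁻² / 5.42×10⁻⁴ = 1.07×10⁻⁹ F.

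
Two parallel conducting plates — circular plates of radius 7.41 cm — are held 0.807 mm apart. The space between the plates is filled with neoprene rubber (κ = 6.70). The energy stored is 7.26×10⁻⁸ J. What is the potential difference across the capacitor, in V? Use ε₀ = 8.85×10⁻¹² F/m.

A = π(7.41 cm)² = 1.72×10⁻² m².
C = κε₀A/d = 6.70 × 8.85×10⁻¹² × 1.72×10⁻² / 8.07×10⁻⁴ = 1.27×10⁻⁹ F.
V = √(2U/C) = √(2 × 7.26×10⁻⁸ / 1.27×10⁻⁹) = 10.7 V.

10.7 V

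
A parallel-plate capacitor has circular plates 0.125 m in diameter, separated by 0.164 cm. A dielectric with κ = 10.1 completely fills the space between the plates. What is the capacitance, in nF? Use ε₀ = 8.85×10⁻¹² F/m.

0.669 nF

A = π(0.125/2 m)² = 1.23×10⁻² m².
C = κε₀A/d = 10.1 × 8.85×10⁻¹² × 1.23×10⁻² / 1.64×10⁻³ = 6.69×10⁻¹⁰ F.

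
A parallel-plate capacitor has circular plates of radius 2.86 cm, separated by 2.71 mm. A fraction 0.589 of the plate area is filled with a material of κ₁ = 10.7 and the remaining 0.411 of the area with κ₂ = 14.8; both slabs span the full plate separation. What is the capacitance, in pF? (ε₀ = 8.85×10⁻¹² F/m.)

C ≈ 104 pF

A = π(2.86 cm)² = 2.57×10⁻³ m².
Side-by-side slabs ⇒ two capacitors in parallel, each spanning the full gap.
C₁ = κ₁ε₀A₁/d = 10.7 × 8.85×10⁻¹² × 1.51×10⁻³ / 2.71×10⁻³ = 5.29×10⁻¹¹ F.
C₂ = κ₂ε₀A₂/d = 14.8 × 8.85×10⁻¹² × 1.06×10⁻³ / 2.71×10⁻³ = 5.10×10⁻¹¹ F.
C = C₁ + C₂ = 1.04×10⁻¹⁰ F.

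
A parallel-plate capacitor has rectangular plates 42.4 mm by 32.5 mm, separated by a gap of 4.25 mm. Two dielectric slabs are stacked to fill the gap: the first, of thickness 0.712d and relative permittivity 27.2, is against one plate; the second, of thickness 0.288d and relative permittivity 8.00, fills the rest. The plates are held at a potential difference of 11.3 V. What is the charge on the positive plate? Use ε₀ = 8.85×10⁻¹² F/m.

A = 42.4 × 32.5 mm² = 1.38×10⁻³ m².
Stacked slabs ⇒ two capacitors in series, each with the full plate area.
C₁ = κ₁ε₀A/d₁ = 27.2 × 8.85×10⁻¹² × 1.38×10⁻³ / 3.03×10⁻³ = 1.10×10⁻¹⁰ F.
C₂ = κ₂ε₀A/d₂ = 8.00 × 8.85×10⁻¹² × 1.38×10⁻³ / 1.22×10⁻³ = 7.97×10⁻¹¹ F.
C = (1/C₁ + 1/C₂)⁻¹ = 4.62×10⁻¹¹ F.
Q = CV = 4.62×10⁻¹¹ × 11.3 = 5.22×10⁻¹⁰ C.

Q ≈ 0.522 nC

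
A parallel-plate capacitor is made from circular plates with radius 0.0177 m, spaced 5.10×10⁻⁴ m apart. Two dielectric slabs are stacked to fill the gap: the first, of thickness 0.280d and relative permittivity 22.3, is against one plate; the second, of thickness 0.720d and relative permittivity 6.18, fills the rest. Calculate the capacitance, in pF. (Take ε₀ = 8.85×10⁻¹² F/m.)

A = π(0.0177 m)² = 9.84×10⁻⁴ m².
Stacked slabs ⇒ two capacitors in series, each with the full plate area.
C₁ = κ₁ε₀A/d₁ = 22.3 × 8.85×10⁻¹² × 9.84×10⁻⁴ / 1.43×10⁻⁴ = 1.36×10⁻⁹ F.
C₂ = κ₂ε₀A/d₂ = 6.18 × 8.85×10⁻¹² × 9.84×10⁻⁴ / 3.67×10⁻⁴ = 1.47×10⁻¹⁰ F.
C = (1/C₁ + 1/C₂)⁻¹ = 1.32×10⁻¹⁰ F.

132 pF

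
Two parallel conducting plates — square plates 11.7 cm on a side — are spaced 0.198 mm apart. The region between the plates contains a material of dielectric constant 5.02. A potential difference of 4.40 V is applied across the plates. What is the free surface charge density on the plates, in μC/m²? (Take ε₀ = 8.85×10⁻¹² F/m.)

A = (11.7 cm)² = 1.37×10⁻² m².
C = κε₀A/d = 5.02 × 8.85×10⁻¹² × 1.37×10⁻² / 1.98×10⁻⁴ = 3.07×10⁻⁹ F.
σ = Q/A = CV/A = 3.07×10⁻⁹ × 4.40 / 1.37×10⁻² = 9.87×10⁻⁷ C/m².

0.987 μC/m²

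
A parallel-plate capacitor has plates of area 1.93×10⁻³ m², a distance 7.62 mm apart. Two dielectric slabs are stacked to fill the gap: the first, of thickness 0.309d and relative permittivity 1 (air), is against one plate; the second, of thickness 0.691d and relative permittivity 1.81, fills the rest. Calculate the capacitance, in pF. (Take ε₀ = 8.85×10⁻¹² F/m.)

Stacked slabs ⇒ two capacitors in series, each with the full plate area.
C₁ = κ₁ε₀A/d₁ = 1.00 × 8.85×10⁻¹² × 1.93×10⁻³ / 2.35×10⁻³ = 7.25×10⁻¹² F.
C₂ = κ₂ε₀A/d₂ = 1.81 × 8.85×10⁻¹² × 1.93×10⁻³ / 5.27×10⁻³ = 5.87×10⁻¹² F.
C = (1/C₁ + 1/C₂)⁻¹ = 3.24×10⁻¹² F.

C ≈ 3.24 pF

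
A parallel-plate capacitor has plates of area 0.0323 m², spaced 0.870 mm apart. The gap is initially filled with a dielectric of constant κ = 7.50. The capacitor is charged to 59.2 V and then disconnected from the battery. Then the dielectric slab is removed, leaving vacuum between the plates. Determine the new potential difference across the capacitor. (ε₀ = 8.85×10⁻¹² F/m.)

Initially C₁ = κε₀A/d = 7.50 × 8.85×10⁻¹² × 3.23×10⁻² / 8.70×10⁻⁴ = 2.46×10⁻⁹ F.
V₁ = 59.2 V.
Isolated ⇒ Q is held fixed. C₂ = 0.133 C₁ and V = Q/C, so V₂/V₁ = C₁/C₂ = 7.50.
V₂ = 7.50 × 59.2 = 4.44×10² V.

V ≈ 444 V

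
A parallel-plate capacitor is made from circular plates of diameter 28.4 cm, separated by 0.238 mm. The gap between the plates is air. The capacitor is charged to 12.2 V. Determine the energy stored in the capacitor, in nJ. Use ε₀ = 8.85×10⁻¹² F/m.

A = π(28.4/2 cm)² = 6.33×10⁻² m².
C = ε₀A/d = 8.85×10⁻¹² × 6.33×10⁻² / 2.38×10⁻⁴ = 2.36×10⁻⁹ F.
U = ½CV² = ½ × 2.36×10⁻⁹ × (12.2)² = 1.75×10⁻⁷ J.

U ≈ 175 nJ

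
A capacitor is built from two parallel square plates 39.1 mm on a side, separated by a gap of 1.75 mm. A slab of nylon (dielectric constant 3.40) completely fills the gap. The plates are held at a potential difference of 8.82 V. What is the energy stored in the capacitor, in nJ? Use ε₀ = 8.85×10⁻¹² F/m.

U ≈ 1.02 nJ

A = (39.1 mm)² = 1.53×10⁻³ m².
C = κε₀A/d = 3.40 × 8.85×10⁻¹² × 1.53×10⁻³ / 1.75×10⁻³ = 2.63×10⁻¹¹ F.
U = ½CV² = ½ × 2.63×10⁻¹¹ × (8.82)² = 1.02×10⁻⁹ J.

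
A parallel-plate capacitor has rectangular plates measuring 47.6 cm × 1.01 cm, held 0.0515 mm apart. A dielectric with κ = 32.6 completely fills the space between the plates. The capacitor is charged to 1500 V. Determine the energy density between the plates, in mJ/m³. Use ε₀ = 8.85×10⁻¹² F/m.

E = V/d = 1500 / 5.15×10⁻⁵ = 2.91×10⁷ V/m.
u = ½κε₀E² = ½ × 32.6 × 8.85×10⁻¹² × (2.91×10⁷)² = 1.22×10⁵ J/m³.

u ≈ 1.22×10⁸ mJ/m³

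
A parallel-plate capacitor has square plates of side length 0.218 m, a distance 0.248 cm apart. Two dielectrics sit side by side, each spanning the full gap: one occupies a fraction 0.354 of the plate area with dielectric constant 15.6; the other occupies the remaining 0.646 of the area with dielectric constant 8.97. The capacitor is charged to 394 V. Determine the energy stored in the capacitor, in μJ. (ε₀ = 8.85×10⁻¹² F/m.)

A = (0.218 m)² = 4.75×10⁻² m².
Side-by-side slabs ⇒ two capacitors in parallel, each spanning the full gap.
C₁ = κ₁ε₀A₁/d = 15.6 × 8.85×10⁻¹² × 1.68×10⁻² / 2.48×10⁻³ = 9.37×10⁻¹⁰ F.
C₂ = κ₂ε₀A₂/d = 8.97 × 8.85×10⁻¹² × 3.07×10⁻² / 2.48×10⁻³ = 9.83×10⁻¹⁰ F.
C = C₁ + C₂ = 1.92×10⁻⁹ F.
U = ½CV² = ½ × 1.92×10⁻⁹ × (394)² = 1.49×10⁻⁴ J.

U ≈ 149 μJ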